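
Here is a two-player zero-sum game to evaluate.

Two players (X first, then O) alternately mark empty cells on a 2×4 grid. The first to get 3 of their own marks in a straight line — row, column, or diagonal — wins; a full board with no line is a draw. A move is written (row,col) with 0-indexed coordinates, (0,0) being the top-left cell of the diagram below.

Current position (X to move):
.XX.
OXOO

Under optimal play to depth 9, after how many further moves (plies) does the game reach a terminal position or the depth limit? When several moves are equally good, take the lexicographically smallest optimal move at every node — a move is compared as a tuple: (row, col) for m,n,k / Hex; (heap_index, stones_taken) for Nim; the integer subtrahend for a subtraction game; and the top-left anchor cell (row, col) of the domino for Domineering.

PV length from [.XX./OXOO]: 1 ply

ply 1, X at .XX./OXOO | (0,0)=+1→XXX./OXOO*; (0,3)=+1→.XXX/OXOO
ply 2: XXX./OXOO is terminal -1 (O); from .XX./OXOO depth 9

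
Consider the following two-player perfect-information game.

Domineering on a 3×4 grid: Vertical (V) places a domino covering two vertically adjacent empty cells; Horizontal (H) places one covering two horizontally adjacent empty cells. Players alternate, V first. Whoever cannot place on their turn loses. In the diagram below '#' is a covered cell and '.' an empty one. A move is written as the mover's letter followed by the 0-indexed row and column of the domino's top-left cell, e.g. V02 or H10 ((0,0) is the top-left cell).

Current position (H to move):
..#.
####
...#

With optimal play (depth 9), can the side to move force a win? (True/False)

H winning at [..#./####/...#]: True

[..#./####/...#] H move#1: H00:+1/###./####/...#*, H20:+1/..#./####/##.#, H21:+1/..#./####/.###
[###./####/...#] end (terminal -1, V#2); searched ..#./####/...# to 9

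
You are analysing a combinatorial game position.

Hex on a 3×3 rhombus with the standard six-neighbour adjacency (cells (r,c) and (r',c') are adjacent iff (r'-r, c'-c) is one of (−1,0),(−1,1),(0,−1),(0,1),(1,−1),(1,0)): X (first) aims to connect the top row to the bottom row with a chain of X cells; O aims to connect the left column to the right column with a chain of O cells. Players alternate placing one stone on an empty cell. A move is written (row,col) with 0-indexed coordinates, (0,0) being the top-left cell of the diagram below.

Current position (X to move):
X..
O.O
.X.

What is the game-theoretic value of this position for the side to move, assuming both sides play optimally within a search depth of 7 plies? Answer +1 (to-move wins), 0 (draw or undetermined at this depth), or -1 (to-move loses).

value(X../O.O/.X., X) = +1

p1 X@[X../O.O/.X.]: (0,1)[XX./O.O/.X.]-1 (0,2)[X.X/O.O/.X.]-1 (1,1)[X../OXO/.X.]+1* (2,0)[X../O.O/XX.]-1 (2,2)[X../O.O/.XX]-1
p2 O@[X../OXO/.X.]: (0,1)[XO./OXO/.X.]-1* (0,2)[X.O/OXO/.X.]-1 (2,0)[X../OXO/OX.]-1 (2,2)[X../OXO/.XO]-1
p3 X@[XO./OXO/.X.]: (0,2)[XOX/OXO/.X.]+1* (2,0)[XO./OXO/XX.]-1 (2,2)[XO./OXO/.XX]-1
p4 O@[XOX/OXO/.X.] terminal -1; root [X../O.O/.X.] d7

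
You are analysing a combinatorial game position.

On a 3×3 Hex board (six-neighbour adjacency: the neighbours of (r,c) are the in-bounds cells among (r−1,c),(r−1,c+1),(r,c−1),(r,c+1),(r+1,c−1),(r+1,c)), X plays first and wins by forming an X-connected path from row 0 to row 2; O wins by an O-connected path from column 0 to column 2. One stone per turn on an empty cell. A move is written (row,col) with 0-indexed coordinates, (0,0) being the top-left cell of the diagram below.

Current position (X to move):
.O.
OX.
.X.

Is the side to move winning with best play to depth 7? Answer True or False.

X winning at [.O./OX./.X.]: True

p1 X@[.O./OX./.X.]: (0,0)[XO./OX./.X.]-1 (0,2)[.OX/OX./.X.]+1* (1,2)[.O./OXX/.X.]-1 (2,0)[.O./OX./XX.]-1 (2,2)[.O./OX./.XX]-1
p2 O@[.OX/OX./.X.] terminal -1; root [.O./OX./.X.] d7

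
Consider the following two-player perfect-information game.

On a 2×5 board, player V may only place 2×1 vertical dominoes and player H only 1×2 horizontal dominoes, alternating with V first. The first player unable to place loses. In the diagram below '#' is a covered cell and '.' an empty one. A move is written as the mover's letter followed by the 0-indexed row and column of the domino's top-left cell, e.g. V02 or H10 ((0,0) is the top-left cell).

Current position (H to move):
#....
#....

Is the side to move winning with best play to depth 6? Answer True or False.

p1 H@[#..../#....]: H01[###../#....]-1 H02[#.##./#....]+1* H03[#..##/#....]-1 H11[#..../###..]-1 H12[#..../#.##.]+1 H13[#..../#..##]-1
p2 V@[#.##./#....]: V01[####./##...]-1* V04[#.###/#...#]-1
p3 H@[####./##...]: H12[####./####.]-1 H13[####./##.##]+1*
p4 V@[####./##.##] terminal -1; root [#..../#....] d6

H winning at [#..../#....]: True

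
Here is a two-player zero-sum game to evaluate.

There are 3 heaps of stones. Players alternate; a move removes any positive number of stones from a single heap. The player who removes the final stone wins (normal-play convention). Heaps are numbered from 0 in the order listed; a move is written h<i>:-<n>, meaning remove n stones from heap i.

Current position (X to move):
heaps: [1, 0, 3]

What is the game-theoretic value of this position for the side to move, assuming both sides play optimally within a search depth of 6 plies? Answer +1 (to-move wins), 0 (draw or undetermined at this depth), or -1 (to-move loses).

value((1,0,3), X) = +1

p1 X@[(1,0,3)]: h0:-1[(0,0,3)]-1 h2:-1[(1,0,2)]-1 h2:-2[(1,0,1)]+1* h2:-3[(1,0,0)]-1
p2 O@[(1,0,1)]: h0:-1[(0,0,1)]-1* h2:-1[(1,0,0)]-1
p3 X@[(0,0,1)]: h2:-1[(0,0,0)]+1*
p4 O@[(0,0,0)] terminal -1; root [(1,0,3)] d6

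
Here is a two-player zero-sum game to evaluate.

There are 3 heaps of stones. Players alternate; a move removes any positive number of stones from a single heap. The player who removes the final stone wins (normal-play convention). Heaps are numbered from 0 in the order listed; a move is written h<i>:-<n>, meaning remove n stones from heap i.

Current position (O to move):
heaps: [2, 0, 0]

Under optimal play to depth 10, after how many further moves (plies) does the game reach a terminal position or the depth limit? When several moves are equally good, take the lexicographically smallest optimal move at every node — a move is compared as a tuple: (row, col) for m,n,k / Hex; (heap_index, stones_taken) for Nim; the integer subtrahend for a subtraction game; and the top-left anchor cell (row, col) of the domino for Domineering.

[(2,0,0)] O move#1: h0:-1:-1/(1,0,0), h0:-2:+1/(0,0,0)*
[(0,0,0)] end (terminal -1, X#2); searched (2,0,0) to 10

PV length from [(2,0,0)]: 1 ply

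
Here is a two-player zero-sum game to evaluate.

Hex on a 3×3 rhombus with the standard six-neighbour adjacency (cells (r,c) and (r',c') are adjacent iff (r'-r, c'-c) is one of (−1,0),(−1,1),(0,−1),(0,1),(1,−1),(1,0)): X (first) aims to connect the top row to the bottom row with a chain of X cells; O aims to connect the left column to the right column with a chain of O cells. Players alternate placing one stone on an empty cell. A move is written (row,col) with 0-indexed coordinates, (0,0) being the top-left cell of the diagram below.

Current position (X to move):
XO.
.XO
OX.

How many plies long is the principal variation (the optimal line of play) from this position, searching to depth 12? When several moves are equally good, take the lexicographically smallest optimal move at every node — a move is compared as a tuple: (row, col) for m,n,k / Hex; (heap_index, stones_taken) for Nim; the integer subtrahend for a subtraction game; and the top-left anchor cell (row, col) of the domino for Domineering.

PV length from [XO./.XO/OX.]: 1 ply

ply 1, X at XO./.XO/OX. | (0,2)=+1→XOX/.XO/OX.*; (1,0)=+1→XO./XXO/OX.; (2,2)=+1→XO./.XO/OXX
ply 2: XOX/.XO/OX. is terminal -1 (O); from XO./.XO/OX. depth 12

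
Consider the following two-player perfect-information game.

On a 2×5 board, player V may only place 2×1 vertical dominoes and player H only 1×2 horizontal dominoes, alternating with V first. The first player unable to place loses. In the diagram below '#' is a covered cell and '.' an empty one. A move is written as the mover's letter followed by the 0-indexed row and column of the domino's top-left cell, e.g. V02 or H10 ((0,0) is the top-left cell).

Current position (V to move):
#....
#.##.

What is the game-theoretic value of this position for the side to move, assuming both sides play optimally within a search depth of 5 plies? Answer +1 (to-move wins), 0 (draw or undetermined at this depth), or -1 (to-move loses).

value(#..../#.##., V) = -1

[#..../#.##.] V move#1: V01:-1/##.../####.*, V04:-1/#...#/#.###
[##.../####.] H move#2: H02:-1/####./####., H03:+1/##.##/####.*
[##.##/####.] end (terminal -1, V#3); searched #..../#.##. to 5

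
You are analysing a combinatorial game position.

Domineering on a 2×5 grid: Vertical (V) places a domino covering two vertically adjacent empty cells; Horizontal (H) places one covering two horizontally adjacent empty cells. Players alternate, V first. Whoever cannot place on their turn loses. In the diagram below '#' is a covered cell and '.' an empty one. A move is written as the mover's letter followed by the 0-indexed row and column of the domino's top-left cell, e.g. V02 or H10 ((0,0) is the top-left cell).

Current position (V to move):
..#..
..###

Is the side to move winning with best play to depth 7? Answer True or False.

V winning at [..#../..###]: True

p1 V@[..#../..###]: V00[#.#../#.###]+1* V01[.##../.####]+1
p2 H@[#.#../#.###]: H03[#.###/#.###]-1*
p3 V@[#.###/#.###]: V01[#####/#####]+1*
p4 H@[#####/#####] terminal -1; root [..#../..###] d7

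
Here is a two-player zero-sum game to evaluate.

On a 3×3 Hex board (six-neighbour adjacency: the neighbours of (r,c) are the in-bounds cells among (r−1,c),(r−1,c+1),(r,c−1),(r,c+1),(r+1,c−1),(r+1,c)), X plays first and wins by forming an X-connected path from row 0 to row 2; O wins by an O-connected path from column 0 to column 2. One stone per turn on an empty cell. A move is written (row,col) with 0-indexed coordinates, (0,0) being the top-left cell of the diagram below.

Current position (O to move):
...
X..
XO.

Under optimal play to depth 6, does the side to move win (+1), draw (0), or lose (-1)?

value(.../X../XO., O) = -1

p1 O@[.../X../XO.]: (0,0)[O../X../XO.]-1* (0,1)[.O./X../XO.]-1 (0,2)[..O/X../XO.]-1 (1,1)[.../XO./XO.]-1 (1,2)[.../X.O/XO.]-1 (2,2)[.../X../XOO]-1
p2 X@[O../X../XO.]: (0,1)[OX./X../XO.]+1* (0,2)[O.X/X../XO.]+1 (1,1)[O../XX./XO.]+1 (1,2)[O../X.X/XO.]+1 (2,2)[O../X../XOX]+1
p3 O@[OX./X../XO.] terminal -1; root [.../X../XO.] d6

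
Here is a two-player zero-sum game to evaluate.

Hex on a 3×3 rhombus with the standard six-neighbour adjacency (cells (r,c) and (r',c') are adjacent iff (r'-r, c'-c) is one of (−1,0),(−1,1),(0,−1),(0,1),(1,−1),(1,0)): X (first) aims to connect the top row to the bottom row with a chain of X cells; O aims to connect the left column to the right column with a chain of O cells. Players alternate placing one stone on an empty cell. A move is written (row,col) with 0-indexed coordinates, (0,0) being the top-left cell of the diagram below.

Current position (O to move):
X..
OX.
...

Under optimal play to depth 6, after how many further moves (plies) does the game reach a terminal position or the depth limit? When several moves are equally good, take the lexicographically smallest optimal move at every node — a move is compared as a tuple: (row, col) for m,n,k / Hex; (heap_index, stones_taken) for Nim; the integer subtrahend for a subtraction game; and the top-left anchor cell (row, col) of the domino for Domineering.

PV length from [X../OX./...]: 4 plies

ply 1, O at X../OX./... | (0,1)=-1→XO./OX./...*; (0,2)=-1→X.O/OX./...; (1,2)=-1→X../OXO/...; (2,0)=-1→X../OX./O..; (2,1)=-1→X../OX./.O.; (2,2)=-1→X../OX./..O
ply 2, X at XO./OX./... | (0,2)=+1→XOX/OX./...*; (1,2)=-1→XO./OXX/...; (2,0)=-1→XO./OX./X..; (2,1)=-1→XO./OX./.X.; (2,2)=-1→XO./OX./..X
ply 3, O at XOX/OX./... | (1,2)=-1→XOX/OXO/...*; (2,0)=-1→XOX/OX./O..; (2,1)=-1→XOX/OX./.O.; (2,2)=-1→XOX/OX./..O
ply 4, X at XOX/OXO/... | (2,0)=+1→XOX/OXO/X..*; (2,1)=+1→XOX/OXO/.X.; (2,2)=+1→XOX/OXO/..X
ply 5: XOX/OXO/X.. is terminal -1 (O); from X../OX./... depth 6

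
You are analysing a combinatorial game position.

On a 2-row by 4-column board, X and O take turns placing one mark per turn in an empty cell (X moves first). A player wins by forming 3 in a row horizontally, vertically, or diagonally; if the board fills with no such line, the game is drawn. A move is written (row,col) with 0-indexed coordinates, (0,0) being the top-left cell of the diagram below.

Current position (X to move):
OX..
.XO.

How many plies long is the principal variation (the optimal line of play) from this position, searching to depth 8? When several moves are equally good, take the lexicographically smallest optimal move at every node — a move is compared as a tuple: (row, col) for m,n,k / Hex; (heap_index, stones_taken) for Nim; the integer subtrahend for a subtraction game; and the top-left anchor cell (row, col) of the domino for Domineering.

[OX../.XO.] X move#1: (0,2):+0/OXX./.XO.*, (0,3):+0/OX.X/.XO., (1,0):+0/OX../XXO., (1,3):+0/OX../.XOX
[OXX./.XO.] O move#2: (0,3):+0/OXXO/.XO.*, (1,0):-1/OXX./OXO., (1,3):-1/OXX./.XOO
[OXXO/.XO.] X move#3: (1,0):+0/OXXO/XXO.*, (1,3):+0/OXXO/.XOX
[OXXO/XXO.] O move#4: (1,3):+0/OXXO/XXOO*
[OXXO/XXOO] end (terminal +0, X#5); searched OX../.XO. to 8

PV length from [OX../.XO.]: 4 plies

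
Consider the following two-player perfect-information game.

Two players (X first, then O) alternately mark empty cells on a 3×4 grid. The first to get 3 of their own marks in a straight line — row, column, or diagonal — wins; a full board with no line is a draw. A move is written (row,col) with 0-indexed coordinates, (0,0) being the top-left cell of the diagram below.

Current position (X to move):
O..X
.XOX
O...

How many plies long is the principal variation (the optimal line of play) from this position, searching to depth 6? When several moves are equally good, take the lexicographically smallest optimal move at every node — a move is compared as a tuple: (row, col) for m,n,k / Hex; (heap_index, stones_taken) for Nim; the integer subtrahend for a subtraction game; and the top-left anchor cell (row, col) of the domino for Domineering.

PV length from [O..X/.XOX/O...]: 3 plies

ply 1, X at O..X/.XOX/O... | (0,1)=-1→OX.X/.XOX/O...; (0,2)=-1→O.XX/.XOX/O...; (1,0)=+1→O..X/XXOX/O...*; (2,1)=-1→O..X/.XOX/OX..; (2,2)=-1→O..X/.XOX/O.X.; (2,3)=+1→O..X/.XOX/O..X
ply 2, O at O..X/XXOX/O... | (0,1)=-1→OO.X/XXOX/O...*; (0,2)=-1→O.OX/XXOX/O...; (2,1)=-1→O..X/XXOX/OO..; (2,2)=-1→O..X/XXOX/O.O.; (2,3)=-1→O..X/XXOX/O..O
ply 3, X at OO.X/XXOX/O... | (0,2)=-1→OOXX/XXOX/O...; (2,1)=-1→OO.X/XXOX/OX..; (2,2)=-1→OO.X/XXOX/O.X.; (2,3)=+1→OO.X/XXOX/O..X*
ply 4: OO.X/XXOX/O..X is terminal -1 (O); from O..X/.XOX/O... depth 6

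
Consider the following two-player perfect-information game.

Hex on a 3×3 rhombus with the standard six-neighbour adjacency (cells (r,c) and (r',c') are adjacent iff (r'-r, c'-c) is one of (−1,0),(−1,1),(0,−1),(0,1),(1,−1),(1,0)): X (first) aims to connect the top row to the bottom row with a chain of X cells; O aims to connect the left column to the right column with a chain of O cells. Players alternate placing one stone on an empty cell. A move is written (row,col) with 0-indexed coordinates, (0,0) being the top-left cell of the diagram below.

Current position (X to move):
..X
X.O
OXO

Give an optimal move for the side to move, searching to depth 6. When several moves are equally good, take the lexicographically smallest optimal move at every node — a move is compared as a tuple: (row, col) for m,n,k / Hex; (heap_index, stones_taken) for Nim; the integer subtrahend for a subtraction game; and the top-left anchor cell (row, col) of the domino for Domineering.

ply 1, X at ..X/X.O/OXO | (0,0)=-1→X.X/X.O/OXO; (0,1)=-1→.XX/X.O/OXO; (1,1)=+1→..X/XXO/OXO*
ply 2: ..X/XXO/OXO is terminal -1 (O); from ..X/X.O/OXO depth 6

X's best at [..X/X.O/OXO]: (1,1)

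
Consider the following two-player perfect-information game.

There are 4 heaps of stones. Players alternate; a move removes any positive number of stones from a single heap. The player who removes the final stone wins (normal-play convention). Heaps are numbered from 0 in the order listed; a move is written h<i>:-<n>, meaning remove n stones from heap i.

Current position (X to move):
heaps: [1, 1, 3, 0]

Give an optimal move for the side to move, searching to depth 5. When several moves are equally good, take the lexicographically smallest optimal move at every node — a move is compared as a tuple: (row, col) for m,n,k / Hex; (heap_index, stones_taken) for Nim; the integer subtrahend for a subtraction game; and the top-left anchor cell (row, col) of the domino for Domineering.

[(1,1,3,0)] X move#1: h0:-1:-1/(0,1,3,0), h1:-1:-1/(1,0,3,0), h2:-1:-1/(1,1,2,0), h2:-2:-1/(1,1,1,0), h2:-3:+1/(1,1,0,0)*
[(1,1,0,0)] O move#2: h0:-1:-1/(0,1,0,0)*, h1:-1:-1/(1,0,0,0)
[(0,1,0,0)] X move#3: h1:-1:+1/(0,0,0,0)*
[(0,0,0,0)] end (terminal -1, O#4); searched (1,1,3,0) to 5

X's best at [(1,1,3,0)]: h2:-3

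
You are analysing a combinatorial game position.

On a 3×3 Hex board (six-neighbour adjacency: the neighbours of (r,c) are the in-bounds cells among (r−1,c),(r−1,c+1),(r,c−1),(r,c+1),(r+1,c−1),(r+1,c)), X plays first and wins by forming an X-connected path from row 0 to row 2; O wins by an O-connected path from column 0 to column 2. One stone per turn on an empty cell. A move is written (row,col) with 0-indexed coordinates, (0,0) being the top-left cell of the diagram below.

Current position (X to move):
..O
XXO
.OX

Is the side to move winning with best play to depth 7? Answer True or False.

p1 X@[..O/XXO/.OX]: (0,0)[X.O/XXO/.OX]-1 (0,1)[.XO/XXO/.OX]-1 (2,0)[..O/XXO/XOX]+1*
p2 O@[..O/XXO/XOX]: (0,0)[O.O/XXO/XOX]-1* (0,1)[.OO/XXO/XOX]-1
p3 X@[O.O/XXO/XOX]: (0,1)[OXO/XXO/XOX]+1*
p4 O@[OXO/XXO/XOX] terminal -1; root [..O/XXO/.OX] d7

X winning at [..O/XXO/.OX]: True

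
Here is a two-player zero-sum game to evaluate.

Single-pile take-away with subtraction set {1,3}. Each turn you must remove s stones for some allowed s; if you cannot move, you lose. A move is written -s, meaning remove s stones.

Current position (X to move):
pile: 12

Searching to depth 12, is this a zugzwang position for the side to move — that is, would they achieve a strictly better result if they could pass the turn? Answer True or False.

[12] X move#1: -1:-1/11*, -3:-1/9
[11] O move#2: -1:+1/10*, -3:+1/8
[10] X move#3: -1:-1/9*, -3:-1/7
[9] O move#4: -1:+1/8*, -3:+1/6
[8] X move#5: -1:-1/7*, -3:-1/5
[7] O move#6: -1:+1/6*, -3:+1/4
[6] X move#7: -1:-1/5*, -3:-1/3
[5] O move#8: -1:+1/4*, -3:+1/2
[4] X move#9: -1:-1/3*, -3:-1/1
[3] O move#10: -1:+1/2*, -3:+1/0
[2] X move#11: -1:-1/1*
[1] O move#12: -1:+1/0*
[0] end (terminal -1, X#13); searched 12 to 12
pass branch (O moves first from the same position):
  | [12] O move#1: -1:-1/11*, -3:-1/9
  | [11] X move#2: -1:+1/10*, -3:+1/8
  | [10] O move#3: -1:-1/9*, -3:-1/7
  | [9] X move#4: -1:+1/8*, -3:+1/6
  | [8] O move#5: -1:-1/7*, -3:-1/5
  | [7] X move#6: -1:+1/6*, -3:+1/4
  | [6] O move#7: -1:-1/5*, -3:-1/3
  | [5] X move#8: -1:+1/4*, -3:+1/2
  | [4] O move#9: -1:-1/3*, -3:-1/1
  | [3] X move#10: -1:+1/2*, -3:+1/0
  | [2] O move#11: -1:-1/1*
  | [1] X move#12: -1:+1/0*
  | [0] end (terminal -1, O#13); searched 12 to 12
X moving scores -1; X passing scores +1

zugzwang(12, X) = True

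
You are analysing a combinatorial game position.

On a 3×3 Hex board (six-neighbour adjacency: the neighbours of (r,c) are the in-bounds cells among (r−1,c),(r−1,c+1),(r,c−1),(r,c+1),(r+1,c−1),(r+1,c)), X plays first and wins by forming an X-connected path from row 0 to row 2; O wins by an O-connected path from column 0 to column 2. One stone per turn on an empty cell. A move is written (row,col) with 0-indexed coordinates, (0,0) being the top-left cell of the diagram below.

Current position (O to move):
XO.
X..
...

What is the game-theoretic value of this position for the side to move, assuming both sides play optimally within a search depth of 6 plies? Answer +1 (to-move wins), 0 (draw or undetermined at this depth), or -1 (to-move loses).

p1 O@[XO./X../...]: (0,2)[XOO/X../...]-1* (1,1)[XO./XO./...]-1 (1,2)[XO./X.O/...]-1 (2,0)[XO./X../O..]-1 (2,1)[XO./X../.O.]-1 (2,2)[XO./X../..O]-1
p2 X@[XOO/X../...]: (1,1)[XOO/XX./...]+1* (1,2)[XOO/X.X/...]+1 (2,0)[XOO/X../X..]+1 (2,1)[XOO/X../.X.]+1 (2,2)[XOO/X../..X]+1
p3 O@[XOO/XX./...]: (1,2)[XOO/XXO/...]-1* (2,0)[XOO/XX./O..]-1 (2,1)[XOO/XX./.O.]-1 (2,2)[XOO/XX./..O]-1
p4 X@[XOO/XXO/...]: (2,0)[XOO/XXO/X..]+1* (2,1)[XOO/XXO/.X.]+1 (2,2)[XOO/XXO/..X]+1
p5 O@[XOO/XXO/X..] terminal -1; root [XO./X../...] d6

value(XO./X../..., O) = -1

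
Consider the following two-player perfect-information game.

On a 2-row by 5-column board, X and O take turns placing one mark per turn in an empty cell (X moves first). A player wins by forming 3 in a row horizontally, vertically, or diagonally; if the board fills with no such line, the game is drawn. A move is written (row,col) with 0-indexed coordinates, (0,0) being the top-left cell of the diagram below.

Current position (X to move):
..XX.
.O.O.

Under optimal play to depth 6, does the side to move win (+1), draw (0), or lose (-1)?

value(..XX./.O.O., X) = +1

p1 X@[..XX./.O.O.]: (0,0)[X.XX./.O.O.]-1 (0,1)[.XXX./.O.O.]+1* (0,4)[..XXX/.O.O.]+1 (1,0)[..XX./XO.O.]-1 (1,2)[..XX./.OXO.]+1 (1,4)[..XX./.O.OX]-1
p2 O@[.XXX./.O.O.] terminal -1; root [..XX./.O.O.] d6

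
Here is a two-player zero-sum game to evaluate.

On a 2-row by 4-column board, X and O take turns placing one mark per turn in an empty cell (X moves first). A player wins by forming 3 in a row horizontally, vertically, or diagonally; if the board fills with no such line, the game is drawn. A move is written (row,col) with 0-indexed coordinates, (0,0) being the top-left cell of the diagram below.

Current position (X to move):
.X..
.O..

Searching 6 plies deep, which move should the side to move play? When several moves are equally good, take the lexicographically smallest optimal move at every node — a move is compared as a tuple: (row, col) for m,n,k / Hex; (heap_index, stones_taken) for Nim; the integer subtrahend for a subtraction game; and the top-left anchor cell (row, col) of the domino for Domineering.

ply 1, X at .X../.O.. | (0,0)=+0→XX../.O..; (0,2)=+1→.XX./.O..*; (0,3)=+0→.X.X/.O..; (1,0)=+0→.X../XO..; (1,2)=+0→.X../.OX.; (1,3)=+0→.X../.O.X
ply 2, O at .XX./.O.. | (0,0)=-1→OXX./.O..*; (0,3)=-1→.XXO/.O..; (1,0)=-1→.XX./OO..; (1,2)=-1→.XX./.OO.; (1,3)=-1→.XX./.O.O
ply 3, X at OXX./.O.. | (0,3)=+1→OXXX/.O..*; (1,0)=+0→OXX./XO..; (1,2)=+0→OXX./.OX.; (1,3)=+0→OXX./.O.X
ply 4: OXXX/.O.. is terminal -1 (O); from .X../.O.. depth 6

X's best at [.X../.O..]: (0,2)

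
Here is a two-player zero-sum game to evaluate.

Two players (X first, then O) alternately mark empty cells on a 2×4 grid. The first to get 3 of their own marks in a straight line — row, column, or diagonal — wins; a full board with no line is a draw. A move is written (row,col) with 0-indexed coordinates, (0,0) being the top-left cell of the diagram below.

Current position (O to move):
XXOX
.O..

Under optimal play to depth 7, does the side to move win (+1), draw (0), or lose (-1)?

value(XXOX/.O.., O) = +1

p1 O@[XXOX/.O..]: (1,0)[XXOX/OO..]+0 (1,2)[XXOX/.OO.]+1* (1,3)[XXOX/.O.O]+0
p2 X@[XXOX/.OO.]: (1,0)[XXOX/XOO.]-1* (1,3)[XXOX/.OOX]-1
p3 O@[XXOX/XOO.]: (1,3)[XXOX/XOOO]+1*
p4 X@[XXOX/XOOO] terminal -1; root [XXOX/.O..] d7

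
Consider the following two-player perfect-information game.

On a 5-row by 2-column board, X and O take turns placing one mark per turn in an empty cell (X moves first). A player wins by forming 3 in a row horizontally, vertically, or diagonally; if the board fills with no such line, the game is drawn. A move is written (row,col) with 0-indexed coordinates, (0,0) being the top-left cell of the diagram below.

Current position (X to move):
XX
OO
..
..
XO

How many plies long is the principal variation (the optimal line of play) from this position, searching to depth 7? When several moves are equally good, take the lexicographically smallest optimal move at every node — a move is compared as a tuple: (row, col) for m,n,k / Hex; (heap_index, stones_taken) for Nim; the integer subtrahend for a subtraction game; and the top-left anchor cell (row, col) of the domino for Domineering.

PV length from [XX/OO/../../XO]: 4 plies

ply 1, X at XX/OO/../../XO | (2,0)=+0→XX/OO/X./../XO*; (2,1)=+0→XX/OO/.X/../XO; (3,0)=+0→XX/OO/../X./XO; (3,1)=+0→XX/OO/../.X/XO
ply 2, O at XX/OO/X./../XO | (2,1)=-1→XX/OO/XO/../XO; (3,0)=+0→XX/OO/X./O./XO*; (3,1)=-1→XX/OO/X./.O/XO
ply 3, X at XX/OO/X./O./XO | (2,1)=+0→XX/OO/XX/O./XO*; (3,1)=+0→XX/OO/X./OX/XO
ply 4, O at XX/OO/XX/O./XO | (3,1)=+0→XX/OO/XX/OO/XO*
ply 5: XX/OO/XX/OO/XO is terminal +0 (X); from XX/OO/../../XO depth 7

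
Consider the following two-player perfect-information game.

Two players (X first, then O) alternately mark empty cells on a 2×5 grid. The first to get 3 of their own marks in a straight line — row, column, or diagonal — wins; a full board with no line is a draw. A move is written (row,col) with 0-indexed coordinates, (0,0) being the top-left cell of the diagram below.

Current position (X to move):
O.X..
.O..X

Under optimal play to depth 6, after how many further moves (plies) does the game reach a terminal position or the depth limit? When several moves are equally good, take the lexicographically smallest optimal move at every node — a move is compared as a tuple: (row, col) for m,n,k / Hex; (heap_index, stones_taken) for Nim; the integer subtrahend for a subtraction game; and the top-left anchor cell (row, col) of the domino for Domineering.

PV length from [O.X../.O..X]: 3 plies

[O.X../.O..X] X move#1: (0,1):+0/OXX../.O..X, (0,3):+1/O.XX./.O..X*, (0,4):+0/O.X.X/.O..X, (1,0):+0/O.X../XO..X, (1,2):+1/O.X../.OX.X, (1,3):+0/O.X../.O.XX
[O.XX./.O..X] O move#2: (0,1):-1/OOXX./.O..X*, (0,4):-1/O.XXO/.O..X, (1,0):-1/O.XX./OO..X, (1,2):-1/O.XX./.OO.X, (1,3):-1/O.XX./.O.OX
[OOXX./.O..X] X move#3: (0,4):+1/OOXXX/.O..X*, (1,0):+0/OOXX./XO..X, (1,2):+1/OOXX./.OX.X, (1,3):+1/OOXX./.O.XX
[OOXXX/.O..X] end (terminal -1, O#4); searched O.X../.O..X to 6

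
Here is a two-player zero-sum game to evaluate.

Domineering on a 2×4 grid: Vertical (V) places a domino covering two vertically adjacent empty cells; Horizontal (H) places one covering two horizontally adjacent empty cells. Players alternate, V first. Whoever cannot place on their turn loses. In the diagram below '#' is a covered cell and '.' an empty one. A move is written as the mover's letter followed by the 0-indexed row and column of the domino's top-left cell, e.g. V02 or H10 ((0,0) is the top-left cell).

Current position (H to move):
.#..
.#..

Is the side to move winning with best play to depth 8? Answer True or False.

[.#../.#..] H move#1: H02:+1/.###/.#..*, H12:+1/.#../.###
[.###/.#..] V move#2: V00:-1/####/##..*
[####/##..] H move#3: H12:+1/####/####*
[####/####] end (terminal -1, V#4); searched .#../.#.. to 8

H winning at [.#../.#..]: True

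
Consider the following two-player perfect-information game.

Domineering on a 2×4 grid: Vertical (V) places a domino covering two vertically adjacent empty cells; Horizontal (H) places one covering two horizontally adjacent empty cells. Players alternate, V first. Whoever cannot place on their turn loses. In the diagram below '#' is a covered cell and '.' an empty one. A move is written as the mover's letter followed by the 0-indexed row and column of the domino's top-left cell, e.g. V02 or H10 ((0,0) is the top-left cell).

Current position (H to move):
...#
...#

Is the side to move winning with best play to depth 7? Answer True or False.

p1 H@[...#/...#]: H00[##.#/...#]+1* H01[.###/...#]+1 H10[...#/##.#]+1 H11[...#/.###]+1
p2 V@[##.#/...#]: V02[####/..##]-1*
p3 H@[####/..##]: H10[####/####]+1*
p4 V@[####/####] terminal -1; root [...#/...#] d7

H winning at [...#/...#]: True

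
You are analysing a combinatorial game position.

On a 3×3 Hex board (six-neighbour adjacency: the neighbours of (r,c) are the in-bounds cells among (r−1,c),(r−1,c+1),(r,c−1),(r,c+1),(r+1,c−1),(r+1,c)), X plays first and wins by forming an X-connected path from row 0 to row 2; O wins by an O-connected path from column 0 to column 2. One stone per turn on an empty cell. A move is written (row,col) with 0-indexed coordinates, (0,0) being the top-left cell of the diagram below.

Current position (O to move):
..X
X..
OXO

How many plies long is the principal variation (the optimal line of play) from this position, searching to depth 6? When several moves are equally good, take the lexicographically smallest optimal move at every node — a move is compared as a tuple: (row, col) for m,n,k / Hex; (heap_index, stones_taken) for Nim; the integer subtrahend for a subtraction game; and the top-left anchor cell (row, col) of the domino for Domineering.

p1 O@[..X/X../OXO]: (0,0)[O.X/X../OXO]-1* (0,1)[.OX/X../OXO]-1 (1,1)[..X/XO./OXO]-1 (1,2)[..X/X.O/OXO]-1
p2 X@[O.X/X../OXO]: (0,1)[OXX/X../OXO]+1* (1,1)[O.X/XX./OXO]+1 (1,2)[O.X/X.X/OXO]+1
p3 O@[OXX/X../OXO]: (1,1)[OXX/XO./OXO]-1* (1,2)[OXX/X.O/OXO]-1
p4 X@[OXX/XO./OXO]: (1,2)[OXX/XOX/OXO]+1*
p5 O@[OXX/XOX/OXO] terminal -1; root [..X/X../OXO] d6

PV length from [..X/X../OXO]: 4 plies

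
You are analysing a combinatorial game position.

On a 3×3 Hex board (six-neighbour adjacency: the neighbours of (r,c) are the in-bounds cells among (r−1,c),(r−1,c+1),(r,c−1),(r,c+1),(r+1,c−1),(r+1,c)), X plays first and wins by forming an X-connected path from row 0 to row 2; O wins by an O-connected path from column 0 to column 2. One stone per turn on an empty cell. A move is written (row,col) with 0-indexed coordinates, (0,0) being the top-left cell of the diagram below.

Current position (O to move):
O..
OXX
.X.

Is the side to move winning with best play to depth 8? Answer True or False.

[O../OXX/.X.] O move#1: (0,1):-1/OO./OXX/.X.*, (0,2):-1/O.O/OXX/.X., (2,0):-1/O../OXX/OX., (2,2):-1/O../OXX/.XO
[OO./OXX/.X.] X move#2: (0,2):+1/OOX/OXX/.X.*, (2,0):-1/OO./OXX/XX., (2,2):-1/OO./OXX/.XX
[OOX/OXX/.X.] end (terminal -1, O#3); searched O../OXX/.X. to 8

O winning at [O../OXX/.X.]: False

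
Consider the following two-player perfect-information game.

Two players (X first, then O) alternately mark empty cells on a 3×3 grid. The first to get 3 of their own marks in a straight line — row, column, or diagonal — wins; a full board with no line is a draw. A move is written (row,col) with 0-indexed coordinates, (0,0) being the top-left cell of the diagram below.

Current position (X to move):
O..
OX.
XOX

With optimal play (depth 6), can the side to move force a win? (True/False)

X winning at [O../OX./XOX]: True

[O../OX./XOX] X move#1: (0,1):+0/OX./OX./XOX, (0,2):+1/O.X/OX./XOX*, (1,2):+0/O../OXX/XOX
[O.X/OX./XOX] end (terminal -1, O#2); searched O../OX./XOX to 6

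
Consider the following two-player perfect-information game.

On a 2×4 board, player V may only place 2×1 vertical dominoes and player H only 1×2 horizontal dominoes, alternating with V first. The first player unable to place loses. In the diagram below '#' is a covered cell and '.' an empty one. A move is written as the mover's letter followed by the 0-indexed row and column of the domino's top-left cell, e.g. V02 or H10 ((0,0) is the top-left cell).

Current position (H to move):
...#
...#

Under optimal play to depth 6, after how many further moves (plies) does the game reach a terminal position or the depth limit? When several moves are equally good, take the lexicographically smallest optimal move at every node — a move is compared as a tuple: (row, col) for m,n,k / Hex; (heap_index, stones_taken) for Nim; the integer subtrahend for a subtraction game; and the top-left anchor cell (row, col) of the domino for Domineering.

PV length from [...#/...#]: 3 plies

ply 1, H at ...#/...# | H00=+1→##.#/...#*; H01=+1→.###/...#; H10=+1→...#/##.#; H11=+1→...#/.###
ply 2, V at ##.#/...# | V02=-1→####/..##*
ply 3, H at ####/..## | H10=+1→####/####*
ply 4: ####/#### is terminal -1 (V); from ...#/...# depth 6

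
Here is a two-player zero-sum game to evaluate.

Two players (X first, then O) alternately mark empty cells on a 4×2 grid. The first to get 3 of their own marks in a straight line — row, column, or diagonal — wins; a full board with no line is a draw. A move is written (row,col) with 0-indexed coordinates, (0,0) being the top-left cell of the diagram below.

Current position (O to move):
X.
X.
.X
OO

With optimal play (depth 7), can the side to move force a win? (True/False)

O winning at [X./X./.X/OO]: False

ply 1, O at X./X./.X/OO | (0,1)=-1→XO/X./.X/OO; (1,1)=-1→X./XO/.X/OO; (2,0)=+0→X./X./OX/OO*
ply 2, X at X./X./OX/OO | (0,1)=+0→XX/X./OX/OO*; (1,1)=+0→X./XX/OX/OO
ply 3, O at XX/X./OX/OO | (1,1)=+0→XX/XO/OX/OO*
ply 4: XX/XO/OX/OO is terminal +0 (X); from X./X./.X/OO depth 7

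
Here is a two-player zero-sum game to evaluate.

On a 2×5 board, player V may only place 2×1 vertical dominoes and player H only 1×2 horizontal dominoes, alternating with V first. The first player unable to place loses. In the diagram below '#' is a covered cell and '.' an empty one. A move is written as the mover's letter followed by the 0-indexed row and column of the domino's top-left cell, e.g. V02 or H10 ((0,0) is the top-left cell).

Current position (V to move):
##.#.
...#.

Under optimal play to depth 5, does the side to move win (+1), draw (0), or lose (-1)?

value(##.#./...#., V) = +1

[##.#./...#.] V move#1: V02:+1/####./..##.*, V04:-1/##.##/...##
[####./..##.] H move#2: H10:-1/####./####.*
[####./####.] V move#3: V04:+1/#####/#####*
[#####/#####] end (terminal -1, H#4); searched ##.#./...#. to 5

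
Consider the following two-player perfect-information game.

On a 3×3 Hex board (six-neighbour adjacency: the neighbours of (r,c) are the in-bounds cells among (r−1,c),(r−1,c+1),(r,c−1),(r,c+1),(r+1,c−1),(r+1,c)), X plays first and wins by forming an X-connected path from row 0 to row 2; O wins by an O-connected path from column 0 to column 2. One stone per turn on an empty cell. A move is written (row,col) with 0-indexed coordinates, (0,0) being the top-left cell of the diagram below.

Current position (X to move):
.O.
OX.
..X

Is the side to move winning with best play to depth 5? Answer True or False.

X winning at [.O./OX./..X]: True

[.O./OX./..X] X move#1: (0,0):-1/XO./OX./..X, (0,2):+1/.OX/OX./..X*, (1,2):-1/.O./OXX/..X, (2,0):-1/.O./OX./X.X, (2,1):-1/.O./OX./.XX
[.OX/OX./..X] O move#2: (0,0):-1/OOX/OX./..X*, (1,2):-1/.OX/OXO/..X, (2,0):-1/.OX/OX./O.X, (2,1):-1/.OX/OX./.OX
[OOX/OX./..X] X move#3: (1,2):+1/OOX/OXX/..X*, (2,0):+1/OOX/OX./X.X, (2,1):+1/OOX/OX./.XX
[OOX/OXX/..X] end (terminal -1, O#4); searched .O./OX./..X to 5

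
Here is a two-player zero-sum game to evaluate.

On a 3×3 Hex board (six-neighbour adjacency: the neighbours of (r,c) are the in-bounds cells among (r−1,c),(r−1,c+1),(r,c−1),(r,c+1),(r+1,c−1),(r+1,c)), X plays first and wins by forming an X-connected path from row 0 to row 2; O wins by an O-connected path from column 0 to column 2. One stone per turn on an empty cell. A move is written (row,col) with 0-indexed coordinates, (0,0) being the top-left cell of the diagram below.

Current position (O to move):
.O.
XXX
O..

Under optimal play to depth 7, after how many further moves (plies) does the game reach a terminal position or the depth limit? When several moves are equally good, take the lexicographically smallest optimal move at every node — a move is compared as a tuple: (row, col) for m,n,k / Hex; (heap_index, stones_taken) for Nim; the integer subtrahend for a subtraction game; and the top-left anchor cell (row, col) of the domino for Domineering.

p1 O@[.O./XXX/O..]: (0,0)[OO./XXX/O..]-1* (0,2)[.OO/XXX/O..]-1 (2,1)[.O./XXX/OO.]-1 (2,2)[.O./XXX/O.O]-1
p2 X@[OO./XXX/O..]: (0,2)[OOX/XXX/O..]+1* (2,1)[OO./XXX/OX.]-1 (2,2)[OO./XXX/O.X]-1
p3 O@[OOX/XXX/O..]: (2,1)[OOX/XXX/OO.]-1* (2,2)[OOX/XXX/O.O]-1
p4 X@[OOX/XXX/OO.]: (2,2)[OOX/XXX/OOX]+1*
p5 O@[OOX/XXX/OOX] terminal -1; root [.O./XXX/O..] d7

PV length from [.O./XXX/O..]: 4 plies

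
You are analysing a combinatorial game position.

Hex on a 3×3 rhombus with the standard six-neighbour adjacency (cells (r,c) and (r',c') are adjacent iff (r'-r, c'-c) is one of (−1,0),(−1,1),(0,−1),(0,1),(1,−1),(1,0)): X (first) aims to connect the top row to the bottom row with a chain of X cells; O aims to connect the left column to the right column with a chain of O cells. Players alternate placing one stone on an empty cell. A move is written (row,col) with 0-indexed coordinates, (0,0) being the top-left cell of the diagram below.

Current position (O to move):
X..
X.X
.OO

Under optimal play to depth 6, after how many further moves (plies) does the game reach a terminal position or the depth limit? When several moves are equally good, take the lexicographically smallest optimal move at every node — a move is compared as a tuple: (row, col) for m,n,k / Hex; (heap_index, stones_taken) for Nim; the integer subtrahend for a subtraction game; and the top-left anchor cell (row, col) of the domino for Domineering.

PV length from [X../X.X/.OO]: 1 ply

p1 O@[X../X.X/.OO]: (0,1)[XO./X.X/.OO]-1 (0,2)[X.O/X.X/.OO]-1 (1,1)[X../XOX/.OO]-1 (2,0)[X../X.X/OOO]+1*
p2 X@[X../X.X/OOO] terminal -1; root [X../X.X/.OO] d6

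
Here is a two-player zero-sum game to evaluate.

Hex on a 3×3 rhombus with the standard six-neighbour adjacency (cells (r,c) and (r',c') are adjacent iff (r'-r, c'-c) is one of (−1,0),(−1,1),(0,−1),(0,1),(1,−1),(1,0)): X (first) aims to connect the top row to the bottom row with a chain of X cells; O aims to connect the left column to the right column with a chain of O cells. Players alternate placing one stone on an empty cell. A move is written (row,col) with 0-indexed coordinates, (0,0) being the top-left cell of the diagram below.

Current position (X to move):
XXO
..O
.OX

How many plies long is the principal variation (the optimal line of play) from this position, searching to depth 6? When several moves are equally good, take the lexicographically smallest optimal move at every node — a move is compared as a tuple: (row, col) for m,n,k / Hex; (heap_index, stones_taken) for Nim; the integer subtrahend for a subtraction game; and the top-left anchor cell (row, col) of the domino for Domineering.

ply 1, X at XXO/..O/.OX | (1,0)=-1→XXO/X.O/.OX; (1,1)=-1→XXO/.XO/.OX; (2,0)=+1→XXO/..O/XOX*
ply 2, O at XXO/..O/XOX | (1,0)=-1→XXO/O.O/XOX*; (1,1)=-1→XXO/.OO/XOX
ply 3, X at XXO/O.O/XOX | (1,1)=+1→XXO/OXO/XOX*
ply 4: XXO/OXO/XOX is terminal -1 (O); from XXO/..O/.OX depth 6

PV length from [XXO/..O/.OX]: 3 plies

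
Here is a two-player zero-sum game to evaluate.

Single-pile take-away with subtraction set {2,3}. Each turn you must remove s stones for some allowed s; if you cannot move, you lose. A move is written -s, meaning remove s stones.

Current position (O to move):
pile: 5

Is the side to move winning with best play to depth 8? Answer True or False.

O winning at [5]: False

p1 O@[5]: -2[3]-1* -3[2]-1
p2 X@[3]: -2[1]+1* -3[0]+1
p3 O@[1] terminal -1; root [5] d8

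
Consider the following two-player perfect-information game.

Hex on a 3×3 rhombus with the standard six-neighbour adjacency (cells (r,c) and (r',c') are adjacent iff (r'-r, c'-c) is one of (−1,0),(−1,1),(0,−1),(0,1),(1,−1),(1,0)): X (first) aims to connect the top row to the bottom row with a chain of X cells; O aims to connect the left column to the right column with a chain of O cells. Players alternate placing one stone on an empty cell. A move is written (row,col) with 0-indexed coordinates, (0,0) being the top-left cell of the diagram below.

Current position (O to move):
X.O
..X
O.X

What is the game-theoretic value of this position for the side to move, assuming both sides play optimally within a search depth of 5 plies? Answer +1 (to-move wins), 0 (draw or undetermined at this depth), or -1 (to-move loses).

p1 O@[X.O/..X/O.X]: (0,1)[XOO/..X/O.X]+1* (1,0)[X.O/O.X/O.X]+1 (1,1)[X.O/.OX/O.X]+1 (2,1)[X.O/..X/OOX]-1
p2 X@[XOO/..X/O.X]: (1,0)[XOO/X.X/O.X]-1* (1,1)[XOO/.XX/O.X]-1 (2,1)[XOO/..X/OXX]-1
p3 O@[XOO/X.X/O.X]: (1,1)[XOO/XOX/O.X]+1* (2,1)[XOO/X.X/OOX]-1
p4 X@[XOO/XOX/O.X] terminal -1; root [X.O/..X/O.X] d5

value(X.O/..X/O.X, O) = +1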